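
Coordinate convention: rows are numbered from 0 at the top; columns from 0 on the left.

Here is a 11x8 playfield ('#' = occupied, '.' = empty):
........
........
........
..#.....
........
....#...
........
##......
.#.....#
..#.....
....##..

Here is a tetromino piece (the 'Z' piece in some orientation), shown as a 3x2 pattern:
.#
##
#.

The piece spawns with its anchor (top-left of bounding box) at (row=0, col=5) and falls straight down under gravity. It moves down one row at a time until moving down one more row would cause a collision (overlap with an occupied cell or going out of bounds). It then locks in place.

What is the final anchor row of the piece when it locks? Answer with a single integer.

Answer: 7

Derivation:
Spawn at (row=0, col=5). Try each row:
  row 0: fits
  row 1: fits
  row 2: fits
  row 3: fits
  row 4: fits
  row 5: fits
  row 6: fits
  row 7: fits
  row 8: blocked -> lock at row 7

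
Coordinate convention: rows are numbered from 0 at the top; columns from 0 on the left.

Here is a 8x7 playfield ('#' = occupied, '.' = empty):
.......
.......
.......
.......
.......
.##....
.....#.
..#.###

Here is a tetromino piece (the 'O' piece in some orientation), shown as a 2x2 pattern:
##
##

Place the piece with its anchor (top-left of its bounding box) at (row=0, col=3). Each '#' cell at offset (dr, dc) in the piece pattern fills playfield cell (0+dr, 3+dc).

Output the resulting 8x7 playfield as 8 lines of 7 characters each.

Fill (0+0,3+0) = (0,3)
Fill (0+0,3+1) = (0,4)
Fill (0+1,3+0) = (1,3)
Fill (0+1,3+1) = (1,4)

Answer: ...##..
...##..
.......
.......
.......
.##....
.....#.
..#.###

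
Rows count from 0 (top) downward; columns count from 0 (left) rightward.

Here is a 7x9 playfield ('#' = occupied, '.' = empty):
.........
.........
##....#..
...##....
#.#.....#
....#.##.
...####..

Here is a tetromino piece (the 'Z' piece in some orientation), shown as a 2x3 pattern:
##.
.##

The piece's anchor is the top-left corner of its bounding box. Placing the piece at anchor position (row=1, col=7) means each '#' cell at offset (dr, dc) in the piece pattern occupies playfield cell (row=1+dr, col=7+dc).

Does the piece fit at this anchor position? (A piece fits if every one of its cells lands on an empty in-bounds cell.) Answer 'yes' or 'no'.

Check each piece cell at anchor (1, 7):
  offset (0,0) -> (1,7): empty -> OK
  offset (0,1) -> (1,8): empty -> OK
  offset (1,1) -> (2,8): empty -> OK
  offset (1,2) -> (2,9): out of bounds -> FAIL
All cells valid: no

Answer: no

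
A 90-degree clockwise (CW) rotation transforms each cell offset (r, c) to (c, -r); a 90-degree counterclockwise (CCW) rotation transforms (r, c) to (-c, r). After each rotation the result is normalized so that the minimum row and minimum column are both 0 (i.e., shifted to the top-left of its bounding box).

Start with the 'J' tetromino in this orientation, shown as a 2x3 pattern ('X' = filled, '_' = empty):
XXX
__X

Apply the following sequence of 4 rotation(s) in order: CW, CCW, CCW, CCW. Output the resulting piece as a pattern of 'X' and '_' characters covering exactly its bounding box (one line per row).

Start:
XXX
__X
After rotation 1 (CW):
_X
_X
XX
After rotation 2 (CCW):
XXX
__X
After rotation 3 (CCW):
XX
X_
X_
After rotation 4 (CCW):
X__
XXX

Answer: X__
XXX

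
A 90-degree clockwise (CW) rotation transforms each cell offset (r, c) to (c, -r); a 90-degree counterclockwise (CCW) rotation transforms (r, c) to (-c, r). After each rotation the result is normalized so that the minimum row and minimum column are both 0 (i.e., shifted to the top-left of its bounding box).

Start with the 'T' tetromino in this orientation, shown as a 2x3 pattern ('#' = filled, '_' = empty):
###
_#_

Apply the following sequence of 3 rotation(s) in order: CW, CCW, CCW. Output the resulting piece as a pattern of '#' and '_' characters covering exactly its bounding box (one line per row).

Answer: #_
##
#_

Derivation:
Start:
###
_#_
After rotation 1 (CW):
_#
##
_#
After rotation 2 (CCW):
###
_#_
After rotation 3 (CCW):
#_
##
#_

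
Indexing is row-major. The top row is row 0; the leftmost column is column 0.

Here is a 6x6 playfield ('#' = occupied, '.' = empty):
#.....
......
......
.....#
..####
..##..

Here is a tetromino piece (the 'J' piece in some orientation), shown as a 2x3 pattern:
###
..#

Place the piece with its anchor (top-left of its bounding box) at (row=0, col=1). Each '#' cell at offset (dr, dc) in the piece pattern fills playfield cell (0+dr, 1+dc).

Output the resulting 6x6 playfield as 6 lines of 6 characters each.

Answer: ####..
...#..
......
.....#
..####
..##..

Derivation:
Fill (0+0,1+0) = (0,1)
Fill (0+0,1+1) = (0,2)
Fill (0+0,1+2) = (0,3)
Fill (0+1,1+2) = (1,3)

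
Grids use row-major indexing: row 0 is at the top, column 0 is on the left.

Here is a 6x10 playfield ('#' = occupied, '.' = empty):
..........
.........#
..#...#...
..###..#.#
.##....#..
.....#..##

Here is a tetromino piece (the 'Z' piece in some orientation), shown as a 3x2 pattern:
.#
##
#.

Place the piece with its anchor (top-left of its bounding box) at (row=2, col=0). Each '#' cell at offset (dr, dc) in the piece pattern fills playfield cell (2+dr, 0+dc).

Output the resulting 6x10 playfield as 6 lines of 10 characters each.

Answer: ..........
.........#
.##...#...
#####..#.#
###....#..
.....#..##

Derivation:
Fill (2+0,0+1) = (2,1)
Fill (2+1,0+0) = (3,0)
Fill (2+1,0+1) = (3,1)
Fill (2+2,0+0) = (4,0)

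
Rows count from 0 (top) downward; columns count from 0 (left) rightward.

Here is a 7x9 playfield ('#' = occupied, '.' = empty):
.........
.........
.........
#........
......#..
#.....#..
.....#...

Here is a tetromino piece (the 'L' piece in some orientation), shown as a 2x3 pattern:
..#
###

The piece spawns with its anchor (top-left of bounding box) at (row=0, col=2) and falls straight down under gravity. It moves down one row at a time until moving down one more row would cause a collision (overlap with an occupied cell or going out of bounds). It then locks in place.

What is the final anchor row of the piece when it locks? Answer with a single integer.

Spawn at (row=0, col=2). Try each row:
  row 0: fits
  row 1: fits
  row 2: fits
  row 3: fits
  row 4: fits
  row 5: fits
  row 6: blocked -> lock at row 5

Answer: 5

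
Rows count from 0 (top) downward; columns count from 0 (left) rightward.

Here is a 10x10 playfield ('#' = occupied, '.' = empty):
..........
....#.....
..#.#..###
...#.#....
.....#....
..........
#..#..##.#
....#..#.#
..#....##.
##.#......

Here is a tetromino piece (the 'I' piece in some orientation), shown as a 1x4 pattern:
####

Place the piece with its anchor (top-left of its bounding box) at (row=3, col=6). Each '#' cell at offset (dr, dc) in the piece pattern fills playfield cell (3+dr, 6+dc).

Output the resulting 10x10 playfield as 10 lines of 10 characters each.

Fill (3+0,6+0) = (3,6)
Fill (3+0,6+1) = (3,7)
Fill (3+0,6+2) = (3,8)
Fill (3+0,6+3) = (3,9)

Answer: ..........
....#.....
..#.#..###
...#.#####
.....#....
..........
#..#..##.#
....#..#.#
..#....##.
##.#......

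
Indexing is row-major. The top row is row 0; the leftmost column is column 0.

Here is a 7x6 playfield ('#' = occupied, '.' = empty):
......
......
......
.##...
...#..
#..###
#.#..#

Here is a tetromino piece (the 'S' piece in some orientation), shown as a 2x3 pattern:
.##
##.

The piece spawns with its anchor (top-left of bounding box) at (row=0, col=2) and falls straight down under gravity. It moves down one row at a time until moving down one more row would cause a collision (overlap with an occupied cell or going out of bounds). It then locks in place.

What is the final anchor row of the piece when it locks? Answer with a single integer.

Answer: 1

Derivation:
Spawn at (row=0, col=2). Try each row:
  row 0: fits
  row 1: fits
  row 2: blocked -> lock at row 1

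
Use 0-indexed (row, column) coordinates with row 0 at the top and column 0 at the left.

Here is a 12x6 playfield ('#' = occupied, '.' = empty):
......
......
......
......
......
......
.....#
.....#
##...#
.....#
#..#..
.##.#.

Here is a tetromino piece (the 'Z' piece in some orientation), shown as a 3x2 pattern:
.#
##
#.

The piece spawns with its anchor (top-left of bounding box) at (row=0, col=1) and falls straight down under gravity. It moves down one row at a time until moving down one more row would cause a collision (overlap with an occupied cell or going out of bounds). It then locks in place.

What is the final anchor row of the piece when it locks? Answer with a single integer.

Spawn at (row=0, col=1). Try each row:
  row 0: fits
  row 1: fits
  row 2: fits
  row 3: fits
  row 4: fits
  row 5: fits
  row 6: blocked -> lock at row 5

Answer: 5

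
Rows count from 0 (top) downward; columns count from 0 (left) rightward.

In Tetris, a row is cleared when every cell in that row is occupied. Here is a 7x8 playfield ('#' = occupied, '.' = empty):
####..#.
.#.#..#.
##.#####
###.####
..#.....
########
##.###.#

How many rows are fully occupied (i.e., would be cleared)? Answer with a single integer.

Answer: 1

Derivation:
Check each row:
  row 0: 3 empty cells -> not full
  row 1: 5 empty cells -> not full
  row 2: 1 empty cell -> not full
  row 3: 1 empty cell -> not full
  row 4: 7 empty cells -> not full
  row 5: 0 empty cells -> FULL (clear)
  row 6: 2 empty cells -> not full
Total rows cleared: 1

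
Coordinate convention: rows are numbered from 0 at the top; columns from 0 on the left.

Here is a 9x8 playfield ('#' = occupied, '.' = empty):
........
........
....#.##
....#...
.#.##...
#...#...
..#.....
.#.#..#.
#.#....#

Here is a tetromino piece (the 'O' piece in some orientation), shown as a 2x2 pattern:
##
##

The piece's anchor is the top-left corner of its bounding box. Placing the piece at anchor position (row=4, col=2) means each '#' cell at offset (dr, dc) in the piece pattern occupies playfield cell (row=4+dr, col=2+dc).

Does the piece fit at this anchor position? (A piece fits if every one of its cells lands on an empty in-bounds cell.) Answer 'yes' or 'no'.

Answer: no

Derivation:
Check each piece cell at anchor (4, 2):
  offset (0,0) -> (4,2): empty -> OK
  offset (0,1) -> (4,3): occupied ('#') -> FAIL
  offset (1,0) -> (5,2): empty -> OK
  offset (1,1) -> (5,3): empty -> OK
All cells valid: no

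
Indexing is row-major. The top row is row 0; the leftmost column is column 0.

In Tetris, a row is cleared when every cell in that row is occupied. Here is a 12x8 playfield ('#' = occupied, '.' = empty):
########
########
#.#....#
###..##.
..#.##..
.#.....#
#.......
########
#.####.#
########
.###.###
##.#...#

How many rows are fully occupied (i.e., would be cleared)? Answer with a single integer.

Check each row:
  row 0: 0 empty cells -> FULL (clear)
  row 1: 0 empty cells -> FULL (clear)
  row 2: 5 empty cells -> not full
  row 3: 3 empty cells -> not full
  row 4: 5 empty cells -> not full
  row 5: 6 empty cells -> not full
  row 6: 7 empty cells -> not full
  row 7: 0 empty cells -> FULL (clear)
  row 8: 2 empty cells -> not full
  row 9: 0 empty cells -> FULL (clear)
  row 10: 2 empty cells -> not full
  row 11: 4 empty cells -> not full
Total rows cleared: 4

Answer: 4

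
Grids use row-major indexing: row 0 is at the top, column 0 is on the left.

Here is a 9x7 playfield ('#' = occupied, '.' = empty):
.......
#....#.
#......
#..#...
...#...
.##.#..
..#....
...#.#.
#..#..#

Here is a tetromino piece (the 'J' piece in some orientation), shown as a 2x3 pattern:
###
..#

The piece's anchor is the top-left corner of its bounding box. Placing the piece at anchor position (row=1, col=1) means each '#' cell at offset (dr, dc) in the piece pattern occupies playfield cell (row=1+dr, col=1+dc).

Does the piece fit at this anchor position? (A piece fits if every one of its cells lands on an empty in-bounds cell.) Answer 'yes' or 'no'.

Answer: yes

Derivation:
Check each piece cell at anchor (1, 1):
  offset (0,0) -> (1,1): empty -> OK
  offset (0,1) -> (1,2): empty -> OK
  offset (0,2) -> (1,3): empty -> OK
  offset (1,2) -> (2,3): empty -> OK
All cells valid: yes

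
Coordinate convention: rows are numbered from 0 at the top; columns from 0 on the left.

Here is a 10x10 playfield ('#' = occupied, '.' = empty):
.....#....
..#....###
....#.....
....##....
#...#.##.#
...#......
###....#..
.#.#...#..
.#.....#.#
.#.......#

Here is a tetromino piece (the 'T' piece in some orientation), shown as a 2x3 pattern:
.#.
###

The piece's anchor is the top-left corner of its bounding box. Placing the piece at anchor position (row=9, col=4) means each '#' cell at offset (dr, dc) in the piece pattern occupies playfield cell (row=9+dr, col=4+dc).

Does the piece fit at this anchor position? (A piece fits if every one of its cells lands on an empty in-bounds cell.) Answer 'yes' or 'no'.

Answer: no

Derivation:
Check each piece cell at anchor (9, 4):
  offset (0,1) -> (9,5): empty -> OK
  offset (1,0) -> (10,4): out of bounds -> FAIL
  offset (1,1) -> (10,5): out of bounds -> FAIL
  offset (1,2) -> (10,6): out of bounds -> FAIL
All cells valid: no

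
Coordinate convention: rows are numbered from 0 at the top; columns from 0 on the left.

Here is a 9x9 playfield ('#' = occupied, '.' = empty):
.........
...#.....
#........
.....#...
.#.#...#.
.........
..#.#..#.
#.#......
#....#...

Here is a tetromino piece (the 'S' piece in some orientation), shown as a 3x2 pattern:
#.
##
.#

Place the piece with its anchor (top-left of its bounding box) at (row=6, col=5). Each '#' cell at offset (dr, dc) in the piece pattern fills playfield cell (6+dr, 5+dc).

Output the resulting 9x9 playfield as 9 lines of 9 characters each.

Answer: .........
...#.....
#........
.....#...
.#.#...#.
.........
..#.##.#.
#.#..##..
#....##..

Derivation:
Fill (6+0,5+0) = (6,5)
Fill (6+1,5+0) = (7,5)
Fill (6+1,5+1) = (7,6)
Fill (6+2,5+1) = (8,6)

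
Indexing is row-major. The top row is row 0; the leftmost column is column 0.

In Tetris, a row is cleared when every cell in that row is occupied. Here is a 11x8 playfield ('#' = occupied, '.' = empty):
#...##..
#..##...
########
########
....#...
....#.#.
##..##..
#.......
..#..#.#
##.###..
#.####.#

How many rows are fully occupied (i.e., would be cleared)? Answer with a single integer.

Check each row:
  row 0: 5 empty cells -> not full
  row 1: 5 empty cells -> not full
  row 2: 0 empty cells -> FULL (clear)
  row 3: 0 empty cells -> FULL (clear)
  row 4: 7 empty cells -> not full
  row 5: 6 empty cells -> not full
  row 6: 4 empty cells -> not full
  row 7: 7 empty cells -> not full
  row 8: 5 empty cells -> not full
  row 9: 3 empty cells -> not full
  row 10: 2 empty cells -> not full
Total rows cleared: 2

Answer: 2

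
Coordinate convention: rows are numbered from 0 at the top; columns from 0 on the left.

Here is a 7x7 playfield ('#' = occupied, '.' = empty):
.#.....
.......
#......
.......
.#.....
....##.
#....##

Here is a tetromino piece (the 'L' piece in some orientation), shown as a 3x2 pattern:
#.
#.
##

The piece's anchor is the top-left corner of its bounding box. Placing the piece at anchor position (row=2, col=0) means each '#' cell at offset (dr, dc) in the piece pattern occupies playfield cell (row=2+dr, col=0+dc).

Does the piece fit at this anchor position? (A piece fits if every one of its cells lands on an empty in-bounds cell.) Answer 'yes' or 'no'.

Answer: no

Derivation:
Check each piece cell at anchor (2, 0):
  offset (0,0) -> (2,0): occupied ('#') -> FAIL
  offset (1,0) -> (3,0): empty -> OK
  offset (2,0) -> (4,0): empty -> OK
  offset (2,1) -> (4,1): occupied ('#') -> FAIL
All cells valid: no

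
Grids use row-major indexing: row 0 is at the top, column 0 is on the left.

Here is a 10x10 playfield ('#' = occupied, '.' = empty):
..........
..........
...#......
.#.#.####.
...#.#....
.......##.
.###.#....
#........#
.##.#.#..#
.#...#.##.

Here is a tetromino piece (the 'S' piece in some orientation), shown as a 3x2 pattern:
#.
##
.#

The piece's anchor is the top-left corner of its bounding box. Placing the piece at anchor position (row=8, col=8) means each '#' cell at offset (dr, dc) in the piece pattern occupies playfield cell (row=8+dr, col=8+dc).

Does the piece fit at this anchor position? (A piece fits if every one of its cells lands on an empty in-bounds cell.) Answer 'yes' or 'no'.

Answer: no

Derivation:
Check each piece cell at anchor (8, 8):
  offset (0,0) -> (8,8): empty -> OK
  offset (1,0) -> (9,8): occupied ('#') -> FAIL
  offset (1,1) -> (9,9): empty -> OK
  offset (2,1) -> (10,9): out of bounds -> FAIL
All cells valid: no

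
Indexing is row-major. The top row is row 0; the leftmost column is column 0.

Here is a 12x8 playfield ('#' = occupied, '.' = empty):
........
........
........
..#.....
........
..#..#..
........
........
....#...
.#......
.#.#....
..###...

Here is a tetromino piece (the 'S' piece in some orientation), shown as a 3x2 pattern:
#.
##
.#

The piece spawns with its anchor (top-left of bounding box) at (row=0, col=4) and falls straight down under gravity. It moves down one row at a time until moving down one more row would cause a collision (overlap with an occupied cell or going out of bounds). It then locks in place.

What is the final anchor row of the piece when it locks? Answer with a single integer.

Spawn at (row=0, col=4). Try each row:
  row 0: fits
  row 1: fits
  row 2: fits
  row 3: blocked -> lock at row 2

Answer: 2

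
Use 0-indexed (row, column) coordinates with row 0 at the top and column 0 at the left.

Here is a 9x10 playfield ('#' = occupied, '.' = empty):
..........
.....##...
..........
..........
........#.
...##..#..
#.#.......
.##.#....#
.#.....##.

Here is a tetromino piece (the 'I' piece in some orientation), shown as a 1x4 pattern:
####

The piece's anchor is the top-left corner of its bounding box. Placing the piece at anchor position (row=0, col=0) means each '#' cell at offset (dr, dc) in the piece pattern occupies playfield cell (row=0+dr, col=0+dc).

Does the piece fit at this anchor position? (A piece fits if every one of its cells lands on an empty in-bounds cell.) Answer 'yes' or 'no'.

Answer: yes

Derivation:
Check each piece cell at anchor (0, 0):
  offset (0,0) -> (0,0): empty -> OK
  offset (0,1) -> (0,1): empty -> OK
  offset (0,2) -> (0,2): empty -> OK
  offset (0,3) -> (0,3): empty -> OK
All cells valid: yes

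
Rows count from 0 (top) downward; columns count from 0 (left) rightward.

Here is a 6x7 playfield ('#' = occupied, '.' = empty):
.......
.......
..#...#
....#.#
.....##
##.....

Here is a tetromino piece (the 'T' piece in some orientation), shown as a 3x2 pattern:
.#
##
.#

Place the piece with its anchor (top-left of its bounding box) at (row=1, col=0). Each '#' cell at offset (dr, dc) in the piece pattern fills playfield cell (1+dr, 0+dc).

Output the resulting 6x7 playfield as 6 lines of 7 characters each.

Fill (1+0,0+1) = (1,1)
Fill (1+1,0+0) = (2,0)
Fill (1+1,0+1) = (2,1)
Fill (1+2,0+1) = (3,1)

Answer: .......
.#.....
###...#
.#..#.#
.....##
##.....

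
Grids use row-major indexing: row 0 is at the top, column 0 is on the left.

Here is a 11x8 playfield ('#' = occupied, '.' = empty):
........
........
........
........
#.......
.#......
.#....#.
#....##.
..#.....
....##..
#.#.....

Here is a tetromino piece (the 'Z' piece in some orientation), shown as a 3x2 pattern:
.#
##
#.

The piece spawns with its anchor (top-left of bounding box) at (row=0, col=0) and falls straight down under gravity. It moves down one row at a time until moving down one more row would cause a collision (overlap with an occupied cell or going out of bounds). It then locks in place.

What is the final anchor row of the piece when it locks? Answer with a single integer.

Spawn at (row=0, col=0). Try each row:
  row 0: fits
  row 1: fits
  row 2: blocked -> lock at row 1

Answer: 1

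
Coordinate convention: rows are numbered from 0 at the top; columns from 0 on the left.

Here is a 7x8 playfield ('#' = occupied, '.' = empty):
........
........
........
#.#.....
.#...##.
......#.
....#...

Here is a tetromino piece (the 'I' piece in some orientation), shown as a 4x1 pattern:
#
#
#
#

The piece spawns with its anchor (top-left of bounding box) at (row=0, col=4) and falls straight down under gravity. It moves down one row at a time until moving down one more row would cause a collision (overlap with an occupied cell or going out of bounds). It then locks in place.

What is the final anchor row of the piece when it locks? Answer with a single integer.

Spawn at (row=0, col=4). Try each row:
  row 0: fits
  row 1: fits
  row 2: fits
  row 3: blocked -> lock at row 2

Answer: 2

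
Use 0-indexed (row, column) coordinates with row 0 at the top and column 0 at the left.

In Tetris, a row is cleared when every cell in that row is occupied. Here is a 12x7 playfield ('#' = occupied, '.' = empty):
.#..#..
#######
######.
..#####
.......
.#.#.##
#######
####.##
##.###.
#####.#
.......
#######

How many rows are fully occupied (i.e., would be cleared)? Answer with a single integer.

Answer: 3

Derivation:
Check each row:
  row 0: 5 empty cells -> not full
  row 1: 0 empty cells -> FULL (clear)
  row 2: 1 empty cell -> not full
  row 3: 2 empty cells -> not full
  row 4: 7 empty cells -> not full
  row 5: 3 empty cells -> not full
  row 6: 0 empty cells -> FULL (clear)
  row 7: 1 empty cell -> not full
  row 8: 2 empty cells -> not full
  row 9: 1 empty cell -> not full
  row 10: 7 empty cells -> not full
  row 11: 0 empty cells -> FULL (clear)
Total rows cleared: 3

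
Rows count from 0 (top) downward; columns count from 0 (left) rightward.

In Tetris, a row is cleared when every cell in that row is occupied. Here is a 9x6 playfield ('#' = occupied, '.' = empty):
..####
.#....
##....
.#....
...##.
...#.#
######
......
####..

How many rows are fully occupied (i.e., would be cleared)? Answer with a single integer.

Answer: 1

Derivation:
Check each row:
  row 0: 2 empty cells -> not full
  row 1: 5 empty cells -> not full
  row 2: 4 empty cells -> not full
  row 3: 5 empty cells -> not full
  row 4: 4 empty cells -> not full
  row 5: 4 empty cells -> not full
  row 6: 0 empty cells -> FULL (clear)
  row 7: 6 empty cells -> not full
  row 8: 2 empty cells -> not full
Total rows cleared: 1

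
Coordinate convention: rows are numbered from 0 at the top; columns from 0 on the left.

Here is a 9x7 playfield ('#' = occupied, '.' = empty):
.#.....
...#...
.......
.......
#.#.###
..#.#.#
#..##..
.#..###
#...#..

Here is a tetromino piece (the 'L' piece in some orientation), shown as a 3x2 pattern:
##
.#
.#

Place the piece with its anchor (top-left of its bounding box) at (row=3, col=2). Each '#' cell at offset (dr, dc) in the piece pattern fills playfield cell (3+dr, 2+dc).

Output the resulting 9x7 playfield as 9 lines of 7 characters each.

Answer: .#.....
...#...
.......
..##...
#.#####
..###.#
#..##..
.#..###
#...#..

Derivation:
Fill (3+0,2+0) = (3,2)
Fill (3+0,2+1) = (3,3)
Fill (3+1,2+1) = (4,3)
Fill (3+2,2+1) = (5,3)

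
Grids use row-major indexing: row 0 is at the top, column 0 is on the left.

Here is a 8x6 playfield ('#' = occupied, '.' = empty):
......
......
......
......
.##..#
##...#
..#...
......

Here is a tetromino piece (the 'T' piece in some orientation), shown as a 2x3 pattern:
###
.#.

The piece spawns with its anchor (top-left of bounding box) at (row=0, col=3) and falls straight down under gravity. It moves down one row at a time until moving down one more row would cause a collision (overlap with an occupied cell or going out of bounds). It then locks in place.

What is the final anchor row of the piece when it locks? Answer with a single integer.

Spawn at (row=0, col=3). Try each row:
  row 0: fits
  row 1: fits
  row 2: fits
  row 3: fits
  row 4: blocked -> lock at row 3

Answer: 3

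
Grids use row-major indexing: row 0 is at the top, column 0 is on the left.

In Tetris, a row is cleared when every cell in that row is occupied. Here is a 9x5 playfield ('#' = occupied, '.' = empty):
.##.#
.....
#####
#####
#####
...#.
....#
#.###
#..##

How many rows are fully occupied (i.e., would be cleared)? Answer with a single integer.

Answer: 3

Derivation:
Check each row:
  row 0: 2 empty cells -> not full
  row 1: 5 empty cells -> not full
  row 2: 0 empty cells -> FULL (clear)
  row 3: 0 empty cells -> FULL (clear)
  row 4: 0 empty cells -> FULL (clear)
  row 5: 4 empty cells -> not full
  row 6: 4 empty cells -> not full
  row 7: 1 empty cell -> not full
  row 8: 2 empty cells -> not full
Total rows cleared: 3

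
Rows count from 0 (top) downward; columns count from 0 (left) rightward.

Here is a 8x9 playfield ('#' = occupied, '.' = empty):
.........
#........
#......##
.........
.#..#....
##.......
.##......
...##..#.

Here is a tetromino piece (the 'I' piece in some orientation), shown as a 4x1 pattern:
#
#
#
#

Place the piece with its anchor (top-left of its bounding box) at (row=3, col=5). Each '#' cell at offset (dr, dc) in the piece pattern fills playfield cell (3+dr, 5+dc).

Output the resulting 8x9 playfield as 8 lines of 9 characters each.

Answer: .........
#........
#......##
.....#...
.#..##...
##...#...
.##..#...
...##..#.

Derivation:
Fill (3+0,5+0) = (3,5)
Fill (3+1,5+0) = (4,5)
Fill (3+2,5+0) = (5,5)
Fill (3+3,5+0) = (6,5)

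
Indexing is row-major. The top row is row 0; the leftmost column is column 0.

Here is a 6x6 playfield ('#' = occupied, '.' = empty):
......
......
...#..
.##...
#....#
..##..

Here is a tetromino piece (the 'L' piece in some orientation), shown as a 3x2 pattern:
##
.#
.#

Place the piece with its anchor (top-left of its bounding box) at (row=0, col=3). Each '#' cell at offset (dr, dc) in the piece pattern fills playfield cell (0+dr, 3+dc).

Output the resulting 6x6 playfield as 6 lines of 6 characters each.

Answer: ...##.
....#.
...##.
.##...
#....#
..##..

Derivation:
Fill (0+0,3+0) = (0,3)
Fill (0+0,3+1) = (0,4)
Fill (0+1,3+1) = (1,4)
Fill (0+2,3+1) = (2,4)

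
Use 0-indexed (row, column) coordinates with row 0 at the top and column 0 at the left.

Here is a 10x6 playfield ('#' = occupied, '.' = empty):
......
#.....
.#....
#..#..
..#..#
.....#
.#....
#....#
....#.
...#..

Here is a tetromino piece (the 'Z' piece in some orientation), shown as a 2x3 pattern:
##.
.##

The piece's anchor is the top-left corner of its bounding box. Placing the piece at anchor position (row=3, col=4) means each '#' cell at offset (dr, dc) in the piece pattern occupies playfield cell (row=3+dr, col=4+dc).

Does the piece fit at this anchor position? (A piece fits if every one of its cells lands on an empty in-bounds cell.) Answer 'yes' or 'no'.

Answer: no

Derivation:
Check each piece cell at anchor (3, 4):
  offset (0,0) -> (3,4): empty -> OK
  offset (0,1) -> (3,5): empty -> OK
  offset (1,1) -> (4,5): occupied ('#') -> FAIL
  offset (1,2) -> (4,6): out of bounds -> FAIL
All cells valid: no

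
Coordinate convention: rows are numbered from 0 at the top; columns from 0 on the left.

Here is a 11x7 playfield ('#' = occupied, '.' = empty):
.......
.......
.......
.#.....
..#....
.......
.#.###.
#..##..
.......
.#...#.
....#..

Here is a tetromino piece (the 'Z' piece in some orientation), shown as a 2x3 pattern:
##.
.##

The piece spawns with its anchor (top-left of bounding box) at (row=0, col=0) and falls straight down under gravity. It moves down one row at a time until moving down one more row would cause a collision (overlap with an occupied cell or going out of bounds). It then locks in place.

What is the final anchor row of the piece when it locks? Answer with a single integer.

Answer: 1

Derivation:
Spawn at (row=0, col=0). Try each row:
  row 0: fits
  row 1: fits
  row 2: blocked -> lock at row 1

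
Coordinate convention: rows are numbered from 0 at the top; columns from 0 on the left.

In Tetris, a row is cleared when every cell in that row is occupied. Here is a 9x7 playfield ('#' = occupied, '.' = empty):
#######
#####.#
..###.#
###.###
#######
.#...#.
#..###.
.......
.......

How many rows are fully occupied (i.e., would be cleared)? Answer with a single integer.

Check each row:
  row 0: 0 empty cells -> FULL (clear)
  row 1: 1 empty cell -> not full
  row 2: 3 empty cells -> not full
  row 3: 1 empty cell -> not full
  row 4: 0 empty cells -> FULL (clear)
  row 5: 5 empty cells -> not full
  row 6: 3 empty cells -> not full
  row 7: 7 empty cells -> not full
  row 8: 7 empty cells -> not full
Total rows cleared: 2

Answer: 2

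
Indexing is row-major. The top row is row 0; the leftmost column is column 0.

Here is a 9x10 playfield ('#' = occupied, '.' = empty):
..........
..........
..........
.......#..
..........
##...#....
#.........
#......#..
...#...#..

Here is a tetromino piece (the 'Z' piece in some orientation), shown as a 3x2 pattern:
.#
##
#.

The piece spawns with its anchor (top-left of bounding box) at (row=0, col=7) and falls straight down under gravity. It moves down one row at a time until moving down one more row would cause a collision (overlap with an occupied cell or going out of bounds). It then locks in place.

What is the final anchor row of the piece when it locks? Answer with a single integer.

Spawn at (row=0, col=7). Try each row:
  row 0: fits
  row 1: blocked -> lock at row 0

Answer: 0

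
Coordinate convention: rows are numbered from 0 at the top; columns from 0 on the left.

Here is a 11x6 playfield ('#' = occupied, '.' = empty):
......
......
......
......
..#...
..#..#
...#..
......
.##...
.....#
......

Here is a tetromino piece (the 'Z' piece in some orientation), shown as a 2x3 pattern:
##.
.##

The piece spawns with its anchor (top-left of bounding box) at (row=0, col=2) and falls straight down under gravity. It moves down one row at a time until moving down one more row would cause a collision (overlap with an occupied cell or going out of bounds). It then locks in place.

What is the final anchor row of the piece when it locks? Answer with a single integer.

Spawn at (row=0, col=2). Try each row:
  row 0: fits
  row 1: fits
  row 2: fits
  row 3: fits
  row 4: blocked -> lock at row 3

Answer: 3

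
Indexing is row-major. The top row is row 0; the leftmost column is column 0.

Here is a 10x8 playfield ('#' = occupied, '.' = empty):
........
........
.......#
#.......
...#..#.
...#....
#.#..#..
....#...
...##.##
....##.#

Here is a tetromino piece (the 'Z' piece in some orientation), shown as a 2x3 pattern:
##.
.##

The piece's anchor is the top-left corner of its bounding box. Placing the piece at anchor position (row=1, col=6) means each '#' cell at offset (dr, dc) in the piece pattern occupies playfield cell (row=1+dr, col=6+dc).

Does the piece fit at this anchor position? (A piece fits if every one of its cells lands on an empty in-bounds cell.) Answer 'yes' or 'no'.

Answer: no

Derivation:
Check each piece cell at anchor (1, 6):
  offset (0,0) -> (1,6): empty -> OK
  offset (0,1) -> (1,7): empty -> OK
  offset (1,1) -> (2,7): occupied ('#') -> FAIL
  offset (1,2) -> (2,8): out of bounds -> FAIL
All cells valid: no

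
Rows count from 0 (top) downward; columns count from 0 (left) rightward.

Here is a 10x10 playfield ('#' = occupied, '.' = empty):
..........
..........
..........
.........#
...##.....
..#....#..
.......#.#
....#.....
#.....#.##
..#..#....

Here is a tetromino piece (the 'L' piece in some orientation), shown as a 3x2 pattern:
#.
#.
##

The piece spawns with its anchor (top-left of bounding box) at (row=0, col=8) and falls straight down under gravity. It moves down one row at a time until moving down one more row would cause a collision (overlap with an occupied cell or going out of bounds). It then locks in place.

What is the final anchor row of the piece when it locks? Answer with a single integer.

Spawn at (row=0, col=8). Try each row:
  row 0: fits
  row 1: blocked -> lock at row 0

Answer: 0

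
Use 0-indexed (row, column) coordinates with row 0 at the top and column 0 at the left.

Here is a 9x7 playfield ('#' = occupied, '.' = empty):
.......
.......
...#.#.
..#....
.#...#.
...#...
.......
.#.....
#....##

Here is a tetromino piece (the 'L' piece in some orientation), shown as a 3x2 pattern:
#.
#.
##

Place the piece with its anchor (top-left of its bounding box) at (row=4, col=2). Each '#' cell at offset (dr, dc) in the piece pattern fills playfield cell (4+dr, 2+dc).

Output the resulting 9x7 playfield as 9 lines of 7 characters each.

Answer: .......
.......
...#.#.
..#....
.##..#.
..##...
..##...
.#.....
#....##

Derivation:
Fill (4+0,2+0) = (4,2)
Fill (4+1,2+0) = (5,2)
Fill (4+2,2+0) = (6,2)
Fill (4+2,2+1) = (6,3)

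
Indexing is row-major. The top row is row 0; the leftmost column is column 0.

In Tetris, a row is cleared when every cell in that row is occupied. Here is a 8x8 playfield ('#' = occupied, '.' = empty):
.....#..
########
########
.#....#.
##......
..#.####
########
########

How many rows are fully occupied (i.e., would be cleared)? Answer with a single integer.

Answer: 4

Derivation:
Check each row:
  row 0: 7 empty cells -> not full
  row 1: 0 empty cells -> FULL (clear)
  row 2: 0 empty cells -> FULL (clear)
  row 3: 6 empty cells -> not full
  row 4: 6 empty cells -> not full
  row 5: 3 empty cells -> not full
  row 6: 0 empty cells -> FULL (clear)
  row 7: 0 empty cells -> FULL (clear)
Total rows cleared: 4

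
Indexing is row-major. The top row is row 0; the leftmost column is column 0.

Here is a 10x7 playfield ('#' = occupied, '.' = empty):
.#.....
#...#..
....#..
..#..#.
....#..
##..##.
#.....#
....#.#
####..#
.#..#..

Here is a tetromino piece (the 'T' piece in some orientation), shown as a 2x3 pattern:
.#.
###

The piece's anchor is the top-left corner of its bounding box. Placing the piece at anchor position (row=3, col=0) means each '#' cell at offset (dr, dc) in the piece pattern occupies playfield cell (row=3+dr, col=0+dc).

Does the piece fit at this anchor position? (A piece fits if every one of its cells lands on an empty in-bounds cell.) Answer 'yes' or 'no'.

Check each piece cell at anchor (3, 0):
  offset (0,1) -> (3,1): empty -> OK
  offset (1,0) -> (4,0): empty -> OK
  offset (1,1) -> (4,1): empty -> OK
  offset (1,2) -> (4,2): empty -> OK
All cells valid: yes

Answer: yes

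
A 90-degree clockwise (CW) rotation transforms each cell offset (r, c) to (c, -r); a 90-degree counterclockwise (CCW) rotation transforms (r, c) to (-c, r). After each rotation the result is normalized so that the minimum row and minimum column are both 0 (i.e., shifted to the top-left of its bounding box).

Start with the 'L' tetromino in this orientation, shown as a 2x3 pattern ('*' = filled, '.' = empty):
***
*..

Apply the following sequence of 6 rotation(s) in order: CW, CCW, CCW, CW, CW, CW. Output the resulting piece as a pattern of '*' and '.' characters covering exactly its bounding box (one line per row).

Start:
***
*..
After rotation 1 (CW):
**
.*
.*
After rotation 2 (CCW):
***
*..
After rotation 3 (CCW):
*.
*.
**
After rotation 4 (CW):
***
*..
After rotation 5 (CW):
**
.*
.*
After rotation 6 (CW):
..*
***

Answer: ..*
***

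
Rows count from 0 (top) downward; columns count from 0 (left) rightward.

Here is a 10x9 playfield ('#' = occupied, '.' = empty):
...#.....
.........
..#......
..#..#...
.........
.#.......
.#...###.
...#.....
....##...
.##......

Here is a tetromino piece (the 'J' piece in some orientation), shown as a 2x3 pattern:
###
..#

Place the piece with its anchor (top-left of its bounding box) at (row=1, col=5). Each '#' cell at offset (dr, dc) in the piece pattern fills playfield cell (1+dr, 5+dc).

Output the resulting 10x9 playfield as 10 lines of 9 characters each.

Answer: ...#.....
.....###.
..#....#.
..#..#...
.........
.#.......
.#...###.
...#.....
....##...
.##......

Derivation:
Fill (1+0,5+0) = (1,5)
Fill (1+0,5+1) = (1,6)
Fill (1+0,5+2) = (1,7)
Fill (1+1,5+2) = (2,7)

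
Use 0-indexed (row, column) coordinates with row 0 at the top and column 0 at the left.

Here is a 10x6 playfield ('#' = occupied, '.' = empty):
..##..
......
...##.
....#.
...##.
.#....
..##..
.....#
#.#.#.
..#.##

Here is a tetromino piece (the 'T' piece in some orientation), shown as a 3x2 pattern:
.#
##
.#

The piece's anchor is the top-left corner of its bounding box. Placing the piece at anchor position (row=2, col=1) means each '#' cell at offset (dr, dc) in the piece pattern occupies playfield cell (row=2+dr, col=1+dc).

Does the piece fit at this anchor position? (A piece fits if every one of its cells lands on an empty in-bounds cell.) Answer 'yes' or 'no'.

Check each piece cell at anchor (2, 1):
  offset (0,1) -> (2,2): empty -> OK
  offset (1,0) -> (3,1): empty -> OK
  offset (1,1) -> (3,2): empty -> OK
  offset (2,1) -> (4,2): empty -> OK
All cells valid: yes

Answer: yes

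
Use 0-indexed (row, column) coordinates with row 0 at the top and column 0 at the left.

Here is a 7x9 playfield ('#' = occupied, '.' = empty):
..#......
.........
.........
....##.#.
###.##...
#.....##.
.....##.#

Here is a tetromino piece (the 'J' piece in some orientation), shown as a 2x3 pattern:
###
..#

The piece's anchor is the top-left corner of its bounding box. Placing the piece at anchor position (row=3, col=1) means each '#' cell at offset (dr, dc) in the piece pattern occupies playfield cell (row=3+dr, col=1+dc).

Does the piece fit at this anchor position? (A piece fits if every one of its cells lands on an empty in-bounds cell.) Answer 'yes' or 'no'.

Answer: yes

Derivation:
Check each piece cell at anchor (3, 1):
  offset (0,0) -> (3,1): empty -> OK
  offset (0,1) -> (3,2): empty -> OK
  offset (0,2) -> (3,3): empty -> OK
  offset (1,2) -> (4,3): empty -> OK
All cells valid: yes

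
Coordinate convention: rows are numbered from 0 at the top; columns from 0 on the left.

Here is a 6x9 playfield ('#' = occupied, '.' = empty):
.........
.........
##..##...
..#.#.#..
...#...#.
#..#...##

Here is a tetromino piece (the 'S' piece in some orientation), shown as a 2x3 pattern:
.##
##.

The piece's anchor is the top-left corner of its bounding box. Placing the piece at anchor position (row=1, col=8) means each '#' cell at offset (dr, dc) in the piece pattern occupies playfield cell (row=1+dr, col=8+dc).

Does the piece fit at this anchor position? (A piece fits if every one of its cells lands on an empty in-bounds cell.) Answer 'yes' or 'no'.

Check each piece cell at anchor (1, 8):
  offset (0,1) -> (1,9): out of bounds -> FAIL
  offset (0,2) -> (1,10): out of bounds -> FAIL
  offset (1,0) -> (2,8): empty -> OK
  offset (1,1) -> (2,9): out of bounds -> FAIL
All cells valid: no

Answer: no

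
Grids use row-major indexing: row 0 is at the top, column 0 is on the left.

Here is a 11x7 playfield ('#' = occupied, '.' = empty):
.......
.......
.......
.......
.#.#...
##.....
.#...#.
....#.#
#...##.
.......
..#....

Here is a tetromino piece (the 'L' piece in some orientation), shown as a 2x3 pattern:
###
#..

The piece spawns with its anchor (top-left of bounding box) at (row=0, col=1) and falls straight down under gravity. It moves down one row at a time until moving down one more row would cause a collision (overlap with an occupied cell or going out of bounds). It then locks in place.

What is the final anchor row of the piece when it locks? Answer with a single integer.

Spawn at (row=0, col=1). Try each row:
  row 0: fits
  row 1: fits
  row 2: fits
  row 3: blocked -> lock at row 2

Answer: 2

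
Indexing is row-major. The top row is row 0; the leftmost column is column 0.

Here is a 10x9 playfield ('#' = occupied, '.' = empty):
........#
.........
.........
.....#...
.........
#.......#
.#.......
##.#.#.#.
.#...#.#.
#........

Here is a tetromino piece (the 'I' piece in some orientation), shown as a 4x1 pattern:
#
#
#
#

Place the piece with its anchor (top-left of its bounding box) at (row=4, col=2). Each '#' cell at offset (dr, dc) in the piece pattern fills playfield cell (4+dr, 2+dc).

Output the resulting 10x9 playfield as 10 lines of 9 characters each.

Answer: ........#
.........
.........
.....#...
..#......
#.#.....#
.##......
####.#.#.
.#...#.#.
#........

Derivation:
Fill (4+0,2+0) = (4,2)
Fill (4+1,2+0) = (5,2)
Fill (4+2,2+0) = (6,2)
Fill (4+3,2+0) = (7,2)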